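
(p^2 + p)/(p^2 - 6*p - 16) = p*(p + 1)/(p^2 - 6*p - 16)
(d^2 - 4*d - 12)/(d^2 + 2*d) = (d - 6)/d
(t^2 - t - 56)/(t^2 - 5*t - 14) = (-t^2 + t + 56)/(-t^2 + 5*t + 14)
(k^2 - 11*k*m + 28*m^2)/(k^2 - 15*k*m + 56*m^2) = (k - 4*m)/(k - 8*m)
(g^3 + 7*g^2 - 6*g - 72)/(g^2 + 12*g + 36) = (g^2 + g - 12)/(g + 6)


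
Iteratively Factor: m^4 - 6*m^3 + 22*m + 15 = (m + 1)*(m^3 - 7*m^2 + 7*m + 15) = (m - 5)*(m + 1)*(m^2 - 2*m - 3) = (m - 5)*(m - 3)*(m + 1)*(m + 1)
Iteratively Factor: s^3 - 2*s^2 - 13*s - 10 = (s - 5)*(s^2 + 3*s + 2) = (s - 5)*(s + 2)*(s + 1)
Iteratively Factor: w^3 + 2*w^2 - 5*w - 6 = (w + 3)*(w^2 - w - 2) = (w + 1)*(w + 3)*(w - 2)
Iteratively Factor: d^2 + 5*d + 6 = (d + 3)*(d + 2)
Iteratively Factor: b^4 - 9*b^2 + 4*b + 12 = (b + 3)*(b^3 - 3*b^2 + 4) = (b - 2)*(b + 3)*(b^2 - b - 2) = (b - 2)^2*(b + 3)*(b + 1)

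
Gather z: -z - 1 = -z - 1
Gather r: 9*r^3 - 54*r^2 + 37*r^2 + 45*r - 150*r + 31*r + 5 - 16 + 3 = 9*r^3 - 17*r^2 - 74*r - 8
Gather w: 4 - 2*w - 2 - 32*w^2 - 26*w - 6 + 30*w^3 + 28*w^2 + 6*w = 30*w^3 - 4*w^2 - 22*w - 4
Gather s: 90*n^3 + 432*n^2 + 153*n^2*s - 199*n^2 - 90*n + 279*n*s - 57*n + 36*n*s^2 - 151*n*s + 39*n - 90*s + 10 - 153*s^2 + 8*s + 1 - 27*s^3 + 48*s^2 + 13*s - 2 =90*n^3 + 233*n^2 - 108*n - 27*s^3 + s^2*(36*n - 105) + s*(153*n^2 + 128*n - 69) + 9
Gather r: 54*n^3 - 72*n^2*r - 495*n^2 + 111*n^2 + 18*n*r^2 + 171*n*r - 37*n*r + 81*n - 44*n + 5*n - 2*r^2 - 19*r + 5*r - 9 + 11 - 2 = 54*n^3 - 384*n^2 + 42*n + r^2*(18*n - 2) + r*(-72*n^2 + 134*n - 14)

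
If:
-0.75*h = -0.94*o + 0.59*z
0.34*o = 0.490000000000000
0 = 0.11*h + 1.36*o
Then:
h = -17.82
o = 1.44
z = 24.95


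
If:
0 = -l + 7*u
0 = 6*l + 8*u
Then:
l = 0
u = 0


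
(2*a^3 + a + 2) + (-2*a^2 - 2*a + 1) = 2*a^3 - 2*a^2 - a + 3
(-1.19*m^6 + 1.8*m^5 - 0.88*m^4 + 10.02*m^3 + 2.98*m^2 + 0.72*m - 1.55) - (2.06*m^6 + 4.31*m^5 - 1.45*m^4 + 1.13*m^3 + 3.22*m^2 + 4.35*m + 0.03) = -3.25*m^6 - 2.51*m^5 + 0.57*m^4 + 8.89*m^3 - 0.24*m^2 - 3.63*m - 1.58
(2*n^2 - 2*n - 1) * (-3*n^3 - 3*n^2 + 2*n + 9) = -6*n^5 + 13*n^3 + 17*n^2 - 20*n - 9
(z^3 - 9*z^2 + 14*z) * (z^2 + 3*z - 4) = z^5 - 6*z^4 - 17*z^3 + 78*z^2 - 56*z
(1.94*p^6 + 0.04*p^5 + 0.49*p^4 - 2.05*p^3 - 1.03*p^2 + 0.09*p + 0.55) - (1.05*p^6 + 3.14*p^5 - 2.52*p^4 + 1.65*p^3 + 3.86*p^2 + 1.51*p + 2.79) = 0.89*p^6 - 3.1*p^5 + 3.01*p^4 - 3.7*p^3 - 4.89*p^2 - 1.42*p - 2.24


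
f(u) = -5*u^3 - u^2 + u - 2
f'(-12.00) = -2135.00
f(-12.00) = 8482.00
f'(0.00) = 1.00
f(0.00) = -2.00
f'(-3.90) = -219.35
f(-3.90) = 275.48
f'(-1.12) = -15.58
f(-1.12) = 2.65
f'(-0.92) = -9.86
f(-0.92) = 0.13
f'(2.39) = -89.46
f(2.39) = -73.58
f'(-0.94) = -10.37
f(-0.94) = 0.33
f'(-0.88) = -8.86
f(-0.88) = -0.25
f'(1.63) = -42.11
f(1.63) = -24.68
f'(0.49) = -3.58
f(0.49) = -2.34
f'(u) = -15*u^2 - 2*u + 1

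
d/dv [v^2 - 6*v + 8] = 2*v - 6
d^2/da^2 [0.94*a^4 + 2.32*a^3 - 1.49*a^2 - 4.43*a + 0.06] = 11.28*a^2 + 13.92*a - 2.98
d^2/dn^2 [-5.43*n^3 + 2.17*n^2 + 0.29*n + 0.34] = 4.34 - 32.58*n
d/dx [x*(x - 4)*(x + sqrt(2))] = x*(x - 4) + x*(x + sqrt(2)) + (x - 4)*(x + sqrt(2))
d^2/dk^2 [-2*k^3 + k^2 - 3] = 2 - 12*k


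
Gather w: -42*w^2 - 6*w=-42*w^2 - 6*w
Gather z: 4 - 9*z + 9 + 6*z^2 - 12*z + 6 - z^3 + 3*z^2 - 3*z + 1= -z^3 + 9*z^2 - 24*z + 20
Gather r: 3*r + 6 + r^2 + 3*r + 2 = r^2 + 6*r + 8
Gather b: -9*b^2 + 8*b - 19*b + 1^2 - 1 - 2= -9*b^2 - 11*b - 2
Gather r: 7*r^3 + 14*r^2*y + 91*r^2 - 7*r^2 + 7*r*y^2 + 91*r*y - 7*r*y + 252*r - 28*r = 7*r^3 + r^2*(14*y + 84) + r*(7*y^2 + 84*y + 224)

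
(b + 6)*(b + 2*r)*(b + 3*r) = b^3 + 5*b^2*r + 6*b^2 + 6*b*r^2 + 30*b*r + 36*r^2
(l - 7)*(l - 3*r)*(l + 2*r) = l^3 - l^2*r - 7*l^2 - 6*l*r^2 + 7*l*r + 42*r^2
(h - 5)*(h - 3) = h^2 - 8*h + 15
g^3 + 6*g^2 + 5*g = g*(g + 1)*(g + 5)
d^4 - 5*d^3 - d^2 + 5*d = d*(d - 5)*(d - 1)*(d + 1)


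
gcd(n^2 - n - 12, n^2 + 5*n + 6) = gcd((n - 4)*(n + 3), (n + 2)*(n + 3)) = n + 3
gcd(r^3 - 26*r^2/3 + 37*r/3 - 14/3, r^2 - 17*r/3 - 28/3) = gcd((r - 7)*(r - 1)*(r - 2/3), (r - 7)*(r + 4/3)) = r - 7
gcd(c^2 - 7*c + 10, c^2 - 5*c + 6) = c - 2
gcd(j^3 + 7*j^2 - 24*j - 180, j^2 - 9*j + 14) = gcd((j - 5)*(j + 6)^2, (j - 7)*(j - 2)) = 1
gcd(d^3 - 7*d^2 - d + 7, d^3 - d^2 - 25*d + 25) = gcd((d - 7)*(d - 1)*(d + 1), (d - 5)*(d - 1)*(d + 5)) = d - 1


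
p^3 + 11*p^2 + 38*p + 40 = (p + 2)*(p + 4)*(p + 5)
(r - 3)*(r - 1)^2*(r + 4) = r^4 - r^3 - 13*r^2 + 25*r - 12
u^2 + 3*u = u*(u + 3)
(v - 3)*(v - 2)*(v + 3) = v^3 - 2*v^2 - 9*v + 18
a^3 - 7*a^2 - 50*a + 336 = (a - 8)*(a - 6)*(a + 7)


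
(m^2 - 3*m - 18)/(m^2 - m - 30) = (m + 3)/(m + 5)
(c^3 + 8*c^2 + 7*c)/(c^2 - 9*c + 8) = c*(c^2 + 8*c + 7)/(c^2 - 9*c + 8)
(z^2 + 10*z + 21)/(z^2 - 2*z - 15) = (z + 7)/(z - 5)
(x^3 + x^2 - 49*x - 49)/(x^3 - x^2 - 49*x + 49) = (x + 1)/(x - 1)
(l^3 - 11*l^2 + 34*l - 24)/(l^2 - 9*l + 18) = (l^2 - 5*l + 4)/(l - 3)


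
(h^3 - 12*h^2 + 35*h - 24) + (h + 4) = h^3 - 12*h^2 + 36*h - 20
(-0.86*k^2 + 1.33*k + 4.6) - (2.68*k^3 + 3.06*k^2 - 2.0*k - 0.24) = -2.68*k^3 - 3.92*k^2 + 3.33*k + 4.84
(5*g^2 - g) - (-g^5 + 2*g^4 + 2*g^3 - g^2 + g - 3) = g^5 - 2*g^4 - 2*g^3 + 6*g^2 - 2*g + 3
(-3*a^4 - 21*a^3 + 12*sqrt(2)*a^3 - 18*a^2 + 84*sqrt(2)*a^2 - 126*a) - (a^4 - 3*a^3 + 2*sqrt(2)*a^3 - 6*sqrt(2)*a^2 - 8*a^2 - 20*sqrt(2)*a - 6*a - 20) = -4*a^4 - 18*a^3 + 10*sqrt(2)*a^3 - 10*a^2 + 90*sqrt(2)*a^2 - 120*a + 20*sqrt(2)*a + 20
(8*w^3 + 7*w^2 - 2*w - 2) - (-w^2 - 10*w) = 8*w^3 + 8*w^2 + 8*w - 2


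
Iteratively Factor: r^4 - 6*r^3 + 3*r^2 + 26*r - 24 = (r - 1)*(r^3 - 5*r^2 - 2*r + 24) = (r - 3)*(r - 1)*(r^2 - 2*r - 8) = (r - 4)*(r - 3)*(r - 1)*(r + 2)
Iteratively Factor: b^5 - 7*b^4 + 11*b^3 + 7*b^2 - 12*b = (b)*(b^4 - 7*b^3 + 11*b^2 + 7*b - 12) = b*(b - 3)*(b^3 - 4*b^2 - b + 4) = b*(b - 3)*(b - 1)*(b^2 - 3*b - 4) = b*(b - 3)*(b - 1)*(b + 1)*(b - 4)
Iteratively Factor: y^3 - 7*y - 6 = (y + 2)*(y^2 - 2*y - 3) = (y + 1)*(y + 2)*(y - 3)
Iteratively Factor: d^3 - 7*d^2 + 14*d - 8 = (d - 4)*(d^2 - 3*d + 2) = (d - 4)*(d - 2)*(d - 1)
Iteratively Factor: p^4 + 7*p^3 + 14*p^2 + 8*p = (p + 2)*(p^3 + 5*p^2 + 4*p) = p*(p + 2)*(p^2 + 5*p + 4) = p*(p + 2)*(p + 4)*(p + 1)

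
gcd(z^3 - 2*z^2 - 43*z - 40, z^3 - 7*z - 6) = z + 1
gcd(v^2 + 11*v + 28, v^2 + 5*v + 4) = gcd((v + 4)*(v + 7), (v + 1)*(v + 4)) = v + 4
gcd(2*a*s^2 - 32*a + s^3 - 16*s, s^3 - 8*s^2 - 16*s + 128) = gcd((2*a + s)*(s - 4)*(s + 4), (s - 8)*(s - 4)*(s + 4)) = s^2 - 16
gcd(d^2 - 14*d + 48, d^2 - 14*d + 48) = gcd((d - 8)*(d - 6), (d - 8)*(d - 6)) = d^2 - 14*d + 48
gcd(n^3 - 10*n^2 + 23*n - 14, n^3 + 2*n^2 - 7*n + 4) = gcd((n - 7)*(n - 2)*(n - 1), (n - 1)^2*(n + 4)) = n - 1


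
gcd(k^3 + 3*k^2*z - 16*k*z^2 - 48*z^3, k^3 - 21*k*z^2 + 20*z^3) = -k + 4*z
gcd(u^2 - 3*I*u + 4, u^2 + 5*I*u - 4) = u + I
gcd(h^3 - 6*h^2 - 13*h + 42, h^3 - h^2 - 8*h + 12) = h^2 + h - 6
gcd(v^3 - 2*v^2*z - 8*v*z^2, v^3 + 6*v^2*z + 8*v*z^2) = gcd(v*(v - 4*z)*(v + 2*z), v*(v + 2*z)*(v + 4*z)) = v^2 + 2*v*z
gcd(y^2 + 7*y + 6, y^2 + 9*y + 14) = 1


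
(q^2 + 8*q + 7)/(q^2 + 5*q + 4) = (q + 7)/(q + 4)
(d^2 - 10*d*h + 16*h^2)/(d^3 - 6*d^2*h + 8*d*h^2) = (d - 8*h)/(d*(d - 4*h))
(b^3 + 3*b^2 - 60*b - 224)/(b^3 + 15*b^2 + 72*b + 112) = (b - 8)/(b + 4)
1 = 1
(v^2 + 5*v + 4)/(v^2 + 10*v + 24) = (v + 1)/(v + 6)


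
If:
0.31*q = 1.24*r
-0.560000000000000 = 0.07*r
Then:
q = -32.00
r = -8.00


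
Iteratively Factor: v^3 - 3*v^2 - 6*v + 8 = (v - 1)*(v^2 - 2*v - 8) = (v - 4)*(v - 1)*(v + 2)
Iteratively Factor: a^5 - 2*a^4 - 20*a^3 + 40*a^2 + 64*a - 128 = (a + 2)*(a^4 - 4*a^3 - 12*a^2 + 64*a - 64) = (a + 2)*(a + 4)*(a^3 - 8*a^2 + 20*a - 16) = (a - 2)*(a + 2)*(a + 4)*(a^2 - 6*a + 8) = (a - 4)*(a - 2)*(a + 2)*(a + 4)*(a - 2)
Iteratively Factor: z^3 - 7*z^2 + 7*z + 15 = (z + 1)*(z^2 - 8*z + 15) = (z - 5)*(z + 1)*(z - 3)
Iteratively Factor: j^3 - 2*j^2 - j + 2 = (j - 2)*(j^2 - 1) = (j - 2)*(j - 1)*(j + 1)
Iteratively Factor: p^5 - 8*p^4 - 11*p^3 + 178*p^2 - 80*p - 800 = (p - 5)*(p^4 - 3*p^3 - 26*p^2 + 48*p + 160) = (p - 5)*(p + 2)*(p^3 - 5*p^2 - 16*p + 80) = (p - 5)^2*(p + 2)*(p^2 - 16) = (p - 5)^2*(p + 2)*(p + 4)*(p - 4)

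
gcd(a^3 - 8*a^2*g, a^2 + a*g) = a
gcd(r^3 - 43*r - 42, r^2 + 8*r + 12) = r + 6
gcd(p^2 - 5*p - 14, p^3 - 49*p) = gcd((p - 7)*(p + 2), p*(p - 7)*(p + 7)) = p - 7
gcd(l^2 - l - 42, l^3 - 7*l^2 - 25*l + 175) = l - 7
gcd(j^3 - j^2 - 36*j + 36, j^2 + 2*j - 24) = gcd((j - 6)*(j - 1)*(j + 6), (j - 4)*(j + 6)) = j + 6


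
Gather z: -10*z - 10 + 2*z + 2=-8*z - 8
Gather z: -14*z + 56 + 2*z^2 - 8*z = 2*z^2 - 22*z + 56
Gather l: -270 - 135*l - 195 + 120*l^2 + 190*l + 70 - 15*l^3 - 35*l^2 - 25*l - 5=-15*l^3 + 85*l^2 + 30*l - 400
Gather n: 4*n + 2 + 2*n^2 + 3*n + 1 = 2*n^2 + 7*n + 3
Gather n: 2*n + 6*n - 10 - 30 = 8*n - 40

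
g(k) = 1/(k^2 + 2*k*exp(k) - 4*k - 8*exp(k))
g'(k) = (-2*k*exp(k) - 2*k + 6*exp(k) + 4)/(k^2 + 2*k*exp(k) - 4*k - 8*exp(k))^2 = 2*(-k*exp(k) - k + 3*exp(k) + 2)/(k^2 + 2*k*exp(k) - 4*k - 8*exp(k))^2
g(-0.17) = -0.16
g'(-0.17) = 0.24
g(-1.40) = 0.20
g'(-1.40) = 0.37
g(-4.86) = 0.02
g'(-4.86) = 0.01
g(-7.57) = 0.01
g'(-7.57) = 0.00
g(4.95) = 0.00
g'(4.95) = -0.01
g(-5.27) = 0.02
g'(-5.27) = 0.01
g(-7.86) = 0.01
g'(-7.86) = 0.00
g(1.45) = -0.04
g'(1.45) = 0.02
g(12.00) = 0.00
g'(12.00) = 0.00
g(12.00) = 0.00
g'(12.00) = 0.00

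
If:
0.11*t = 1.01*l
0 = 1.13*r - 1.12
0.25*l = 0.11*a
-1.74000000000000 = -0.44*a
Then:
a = 3.95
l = 1.74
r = 0.99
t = 15.98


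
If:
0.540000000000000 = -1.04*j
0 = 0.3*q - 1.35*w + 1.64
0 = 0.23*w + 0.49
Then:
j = -0.52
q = -15.05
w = -2.13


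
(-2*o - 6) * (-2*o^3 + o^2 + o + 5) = 4*o^4 + 10*o^3 - 8*o^2 - 16*o - 30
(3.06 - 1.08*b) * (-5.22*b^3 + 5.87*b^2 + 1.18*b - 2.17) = 5.6376*b^4 - 22.3128*b^3 + 16.6878*b^2 + 5.9544*b - 6.6402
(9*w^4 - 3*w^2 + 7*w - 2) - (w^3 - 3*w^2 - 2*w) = 9*w^4 - w^3 + 9*w - 2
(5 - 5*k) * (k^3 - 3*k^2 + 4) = -5*k^4 + 20*k^3 - 15*k^2 - 20*k + 20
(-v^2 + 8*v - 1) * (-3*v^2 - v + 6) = 3*v^4 - 23*v^3 - 11*v^2 + 49*v - 6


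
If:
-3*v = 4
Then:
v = -4/3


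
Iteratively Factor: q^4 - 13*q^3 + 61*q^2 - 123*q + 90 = (q - 5)*(q^3 - 8*q^2 + 21*q - 18) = (q - 5)*(q - 3)*(q^2 - 5*q + 6) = (q - 5)*(q - 3)*(q - 2)*(q - 3)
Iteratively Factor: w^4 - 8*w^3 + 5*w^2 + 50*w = (w - 5)*(w^3 - 3*w^2 - 10*w) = w*(w - 5)*(w^2 - 3*w - 10) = w*(w - 5)*(w + 2)*(w - 5)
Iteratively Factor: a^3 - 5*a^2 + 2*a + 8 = (a + 1)*(a^2 - 6*a + 8) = (a - 4)*(a + 1)*(a - 2)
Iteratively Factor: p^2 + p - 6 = (p - 2)*(p + 3)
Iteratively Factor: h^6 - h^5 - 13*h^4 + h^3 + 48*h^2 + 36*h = (h + 1)*(h^5 - 2*h^4 - 11*h^3 + 12*h^2 + 36*h) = h*(h + 1)*(h^4 - 2*h^3 - 11*h^2 + 12*h + 36) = h*(h - 3)*(h + 1)*(h^3 + h^2 - 8*h - 12) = h*(h - 3)*(h + 1)*(h + 2)*(h^2 - h - 6) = h*(h - 3)^2*(h + 1)*(h + 2)*(h + 2)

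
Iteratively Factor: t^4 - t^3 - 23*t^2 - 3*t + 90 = (t - 2)*(t^3 + t^2 - 21*t - 45) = (t - 2)*(t + 3)*(t^2 - 2*t - 15) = (t - 2)*(t + 3)^2*(t - 5)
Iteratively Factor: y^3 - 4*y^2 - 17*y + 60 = (y - 5)*(y^2 + y - 12) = (y - 5)*(y + 4)*(y - 3)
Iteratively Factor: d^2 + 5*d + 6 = (d + 2)*(d + 3)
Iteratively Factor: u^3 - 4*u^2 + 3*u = (u)*(u^2 - 4*u + 3) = u*(u - 3)*(u - 1)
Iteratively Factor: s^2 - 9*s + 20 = (s - 4)*(s - 5)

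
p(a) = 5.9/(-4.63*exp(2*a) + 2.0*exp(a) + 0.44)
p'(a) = 5.9*(9.26*exp(2*a) - 2.0*exp(a))/(-4.63*exp(2*a) + 2.0*exp(a) + 0.44)^2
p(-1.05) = 10.30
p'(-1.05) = 7.80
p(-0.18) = -5.27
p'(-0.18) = 22.54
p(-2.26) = 9.86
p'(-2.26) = -1.78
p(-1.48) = 9.00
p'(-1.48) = 0.34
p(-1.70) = 9.07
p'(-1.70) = -0.78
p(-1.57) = 9.00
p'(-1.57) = -0.21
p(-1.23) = 9.38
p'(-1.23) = 3.08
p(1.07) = -0.18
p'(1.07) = 0.39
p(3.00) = 0.00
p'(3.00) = 0.01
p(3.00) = 0.00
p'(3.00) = 0.01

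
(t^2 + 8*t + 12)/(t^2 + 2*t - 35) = (t^2 + 8*t + 12)/(t^2 + 2*t - 35)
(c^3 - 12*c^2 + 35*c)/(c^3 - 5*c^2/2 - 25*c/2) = 2*(c - 7)/(2*c + 5)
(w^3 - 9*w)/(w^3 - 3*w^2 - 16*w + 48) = w*(w + 3)/(w^2 - 16)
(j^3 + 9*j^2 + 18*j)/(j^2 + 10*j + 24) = j*(j + 3)/(j + 4)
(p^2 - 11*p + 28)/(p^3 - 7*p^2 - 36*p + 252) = (p - 4)/(p^2 - 36)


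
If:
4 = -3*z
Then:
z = -4/3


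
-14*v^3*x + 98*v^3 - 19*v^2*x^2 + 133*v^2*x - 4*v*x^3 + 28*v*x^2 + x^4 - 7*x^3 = (-7*v + x)*(v + x)*(2*v + x)*(x - 7)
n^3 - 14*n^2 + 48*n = n*(n - 8)*(n - 6)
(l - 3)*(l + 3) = l^2 - 9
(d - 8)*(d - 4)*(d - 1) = d^3 - 13*d^2 + 44*d - 32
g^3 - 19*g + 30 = (g - 3)*(g - 2)*(g + 5)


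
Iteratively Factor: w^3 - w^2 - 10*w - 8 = (w - 4)*(w^2 + 3*w + 2) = (w - 4)*(w + 2)*(w + 1)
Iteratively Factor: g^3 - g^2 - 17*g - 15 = (g - 5)*(g^2 + 4*g + 3) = (g - 5)*(g + 3)*(g + 1)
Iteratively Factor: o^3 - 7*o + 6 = (o - 2)*(o^2 + 2*o - 3) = (o - 2)*(o - 1)*(o + 3)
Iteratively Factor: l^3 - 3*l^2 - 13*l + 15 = (l - 1)*(l^2 - 2*l - 15) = (l - 1)*(l + 3)*(l - 5)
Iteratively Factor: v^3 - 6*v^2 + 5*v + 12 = (v - 3)*(v^2 - 3*v - 4) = (v - 4)*(v - 3)*(v + 1)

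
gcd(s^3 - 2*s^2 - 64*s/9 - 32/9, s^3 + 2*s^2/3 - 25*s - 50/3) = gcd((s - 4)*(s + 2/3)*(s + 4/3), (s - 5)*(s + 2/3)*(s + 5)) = s + 2/3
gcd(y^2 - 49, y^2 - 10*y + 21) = y - 7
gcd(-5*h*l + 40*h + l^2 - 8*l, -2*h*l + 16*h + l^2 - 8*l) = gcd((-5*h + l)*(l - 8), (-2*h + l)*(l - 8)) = l - 8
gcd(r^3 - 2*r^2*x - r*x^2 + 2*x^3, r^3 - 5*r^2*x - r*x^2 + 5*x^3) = -r^2 + x^2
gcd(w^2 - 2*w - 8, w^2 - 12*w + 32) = w - 4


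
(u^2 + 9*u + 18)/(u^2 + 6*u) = (u + 3)/u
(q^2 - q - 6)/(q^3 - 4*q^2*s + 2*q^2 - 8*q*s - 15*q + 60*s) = (q + 2)/(q^2 - 4*q*s + 5*q - 20*s)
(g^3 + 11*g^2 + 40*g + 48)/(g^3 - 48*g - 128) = (g + 3)/(g - 8)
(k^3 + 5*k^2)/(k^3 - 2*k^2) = (k + 5)/(k - 2)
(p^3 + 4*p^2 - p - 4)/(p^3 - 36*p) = (p^3 + 4*p^2 - p - 4)/(p*(p^2 - 36))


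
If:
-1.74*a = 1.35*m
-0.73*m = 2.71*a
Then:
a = 0.00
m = 0.00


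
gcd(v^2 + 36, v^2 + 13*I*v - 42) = v + 6*I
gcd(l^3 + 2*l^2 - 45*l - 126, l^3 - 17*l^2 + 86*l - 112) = l - 7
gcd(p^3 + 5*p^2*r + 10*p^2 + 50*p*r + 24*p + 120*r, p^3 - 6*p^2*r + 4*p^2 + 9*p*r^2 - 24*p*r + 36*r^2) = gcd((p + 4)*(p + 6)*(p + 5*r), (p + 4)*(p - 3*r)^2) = p + 4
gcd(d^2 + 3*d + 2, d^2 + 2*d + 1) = d + 1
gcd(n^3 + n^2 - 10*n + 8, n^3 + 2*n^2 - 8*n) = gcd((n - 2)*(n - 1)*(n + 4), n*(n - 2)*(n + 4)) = n^2 + 2*n - 8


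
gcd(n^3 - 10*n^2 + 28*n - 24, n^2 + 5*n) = 1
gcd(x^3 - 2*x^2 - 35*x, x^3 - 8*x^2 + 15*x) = x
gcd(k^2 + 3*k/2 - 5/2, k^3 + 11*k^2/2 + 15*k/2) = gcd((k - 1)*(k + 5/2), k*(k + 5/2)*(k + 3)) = k + 5/2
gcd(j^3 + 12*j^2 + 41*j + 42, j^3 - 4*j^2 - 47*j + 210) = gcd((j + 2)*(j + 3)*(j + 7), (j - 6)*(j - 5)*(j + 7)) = j + 7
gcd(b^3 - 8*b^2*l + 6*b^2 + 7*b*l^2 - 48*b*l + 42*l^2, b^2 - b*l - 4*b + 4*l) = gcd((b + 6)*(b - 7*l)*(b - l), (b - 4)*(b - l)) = b - l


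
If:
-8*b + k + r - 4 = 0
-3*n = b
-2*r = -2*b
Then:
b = r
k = 7*r + 4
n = -r/3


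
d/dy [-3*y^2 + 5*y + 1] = 5 - 6*y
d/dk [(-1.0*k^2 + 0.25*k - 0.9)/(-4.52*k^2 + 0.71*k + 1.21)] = (0.42*k^2 - 10.556*k + 0.9415)/(20.4304*k^4 - 6.4184*k^3 - 10.4343*k^2 + 1.7182*k + 1.4641)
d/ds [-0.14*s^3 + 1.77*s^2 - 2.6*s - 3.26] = -0.42*s^2 + 3.54*s - 2.6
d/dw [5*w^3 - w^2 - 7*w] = 15*w^2 - 2*w - 7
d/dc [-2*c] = -2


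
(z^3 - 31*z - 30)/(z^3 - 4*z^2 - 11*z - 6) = (z + 5)/(z + 1)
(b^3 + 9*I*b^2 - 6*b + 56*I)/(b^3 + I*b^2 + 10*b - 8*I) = (b + 7*I)/(b - I)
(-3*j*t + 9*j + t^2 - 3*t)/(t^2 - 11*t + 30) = (-3*j*t + 9*j + t^2 - 3*t)/(t^2 - 11*t + 30)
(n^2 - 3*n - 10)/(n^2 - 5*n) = (n + 2)/n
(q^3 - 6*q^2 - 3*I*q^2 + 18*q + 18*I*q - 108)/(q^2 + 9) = (q^2 - 6*q*(1 + I) + 36*I)/(q - 3*I)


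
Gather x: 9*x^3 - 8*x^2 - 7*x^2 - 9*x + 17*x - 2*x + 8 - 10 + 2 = 9*x^3 - 15*x^2 + 6*x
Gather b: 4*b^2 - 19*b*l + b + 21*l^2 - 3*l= 4*b^2 + b*(1 - 19*l) + 21*l^2 - 3*l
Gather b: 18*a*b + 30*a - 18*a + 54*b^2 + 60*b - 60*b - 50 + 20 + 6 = 18*a*b + 12*a + 54*b^2 - 24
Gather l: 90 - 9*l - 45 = 45 - 9*l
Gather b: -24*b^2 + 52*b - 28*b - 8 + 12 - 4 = -24*b^2 + 24*b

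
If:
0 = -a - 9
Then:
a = -9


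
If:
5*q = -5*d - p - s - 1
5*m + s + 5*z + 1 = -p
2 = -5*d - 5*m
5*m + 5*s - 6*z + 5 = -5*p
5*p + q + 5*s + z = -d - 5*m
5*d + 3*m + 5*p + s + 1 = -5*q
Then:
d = 517/645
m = -155/129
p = 155/172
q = -264/215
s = 119/516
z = 100/129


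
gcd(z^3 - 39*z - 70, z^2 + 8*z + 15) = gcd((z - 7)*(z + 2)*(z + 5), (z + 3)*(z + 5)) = z + 5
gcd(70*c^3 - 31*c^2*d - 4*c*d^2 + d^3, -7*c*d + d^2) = 7*c - d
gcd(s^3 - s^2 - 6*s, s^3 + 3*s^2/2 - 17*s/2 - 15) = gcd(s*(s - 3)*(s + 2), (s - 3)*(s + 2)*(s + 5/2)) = s^2 - s - 6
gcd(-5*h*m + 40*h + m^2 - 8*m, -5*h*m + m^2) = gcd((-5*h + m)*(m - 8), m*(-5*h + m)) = 5*h - m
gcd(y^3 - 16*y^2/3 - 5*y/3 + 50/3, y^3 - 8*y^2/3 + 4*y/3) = y - 2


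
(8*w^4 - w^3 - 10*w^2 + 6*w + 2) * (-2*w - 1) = -16*w^5 - 6*w^4 + 21*w^3 - 2*w^2 - 10*w - 2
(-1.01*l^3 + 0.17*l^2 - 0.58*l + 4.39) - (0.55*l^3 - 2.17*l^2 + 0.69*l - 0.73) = -1.56*l^3 + 2.34*l^2 - 1.27*l + 5.12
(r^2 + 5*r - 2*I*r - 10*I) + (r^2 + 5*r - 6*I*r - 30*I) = 2*r^2 + 10*r - 8*I*r - 40*I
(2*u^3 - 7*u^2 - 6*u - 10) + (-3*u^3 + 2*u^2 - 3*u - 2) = -u^3 - 5*u^2 - 9*u - 12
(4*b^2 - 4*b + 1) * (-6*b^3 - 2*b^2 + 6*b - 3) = -24*b^5 + 16*b^4 + 26*b^3 - 38*b^2 + 18*b - 3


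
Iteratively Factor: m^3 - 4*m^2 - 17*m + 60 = (m - 5)*(m^2 + m - 12) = (m - 5)*(m - 3)*(m + 4)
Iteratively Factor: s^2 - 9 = (s + 3)*(s - 3)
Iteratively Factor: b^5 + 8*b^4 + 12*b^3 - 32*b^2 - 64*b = (b)*(b^4 + 8*b^3 + 12*b^2 - 32*b - 64) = b*(b + 2)*(b^3 + 6*b^2 - 32) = b*(b + 2)*(b + 4)*(b^2 + 2*b - 8) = b*(b + 2)*(b + 4)^2*(b - 2)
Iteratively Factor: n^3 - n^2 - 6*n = (n)*(n^2 - n - 6) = n*(n - 3)*(n + 2)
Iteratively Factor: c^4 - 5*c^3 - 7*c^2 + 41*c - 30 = (c - 1)*(c^3 - 4*c^2 - 11*c + 30) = (c - 1)*(c + 3)*(c^2 - 7*c + 10) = (c - 5)*(c - 1)*(c + 3)*(c - 2)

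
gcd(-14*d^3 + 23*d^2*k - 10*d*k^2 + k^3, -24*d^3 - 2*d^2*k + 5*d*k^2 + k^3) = 2*d - k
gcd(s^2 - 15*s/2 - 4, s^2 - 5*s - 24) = s - 8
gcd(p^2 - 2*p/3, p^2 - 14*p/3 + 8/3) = p - 2/3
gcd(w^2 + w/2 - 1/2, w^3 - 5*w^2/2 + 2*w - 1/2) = w - 1/2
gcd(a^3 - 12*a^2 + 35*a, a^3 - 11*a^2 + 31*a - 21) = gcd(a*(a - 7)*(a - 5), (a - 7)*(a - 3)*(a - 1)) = a - 7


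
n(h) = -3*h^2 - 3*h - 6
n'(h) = -6*h - 3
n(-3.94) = -40.75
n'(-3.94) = 20.64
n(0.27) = -7.03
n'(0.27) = -4.62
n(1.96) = -23.40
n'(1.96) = -14.76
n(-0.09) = -5.75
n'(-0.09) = -2.46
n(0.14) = -6.48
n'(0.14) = -3.84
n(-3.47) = -31.71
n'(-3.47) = 17.82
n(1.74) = -20.30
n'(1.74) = -13.44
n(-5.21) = -71.80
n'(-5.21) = 28.26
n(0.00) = -6.00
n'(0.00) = -3.00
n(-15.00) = -636.00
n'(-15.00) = 87.00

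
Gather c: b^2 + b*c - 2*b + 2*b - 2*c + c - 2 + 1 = b^2 + c*(b - 1) - 1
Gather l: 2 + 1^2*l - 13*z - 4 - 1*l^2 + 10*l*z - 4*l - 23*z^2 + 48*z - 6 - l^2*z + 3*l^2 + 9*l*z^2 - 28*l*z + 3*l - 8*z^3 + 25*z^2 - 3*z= l^2*(2 - z) + l*(9*z^2 - 18*z) - 8*z^3 + 2*z^2 + 32*z - 8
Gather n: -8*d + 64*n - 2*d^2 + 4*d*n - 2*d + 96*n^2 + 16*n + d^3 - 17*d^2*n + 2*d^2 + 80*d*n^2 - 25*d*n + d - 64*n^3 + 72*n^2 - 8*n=d^3 - 9*d - 64*n^3 + n^2*(80*d + 168) + n*(-17*d^2 - 21*d + 72)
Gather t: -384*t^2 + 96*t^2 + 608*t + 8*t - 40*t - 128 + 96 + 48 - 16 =-288*t^2 + 576*t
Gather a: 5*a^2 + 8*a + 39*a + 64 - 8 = 5*a^2 + 47*a + 56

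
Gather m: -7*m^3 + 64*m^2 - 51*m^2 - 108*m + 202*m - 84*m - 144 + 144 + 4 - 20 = -7*m^3 + 13*m^2 + 10*m - 16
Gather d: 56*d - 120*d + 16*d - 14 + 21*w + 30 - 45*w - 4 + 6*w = -48*d - 18*w + 12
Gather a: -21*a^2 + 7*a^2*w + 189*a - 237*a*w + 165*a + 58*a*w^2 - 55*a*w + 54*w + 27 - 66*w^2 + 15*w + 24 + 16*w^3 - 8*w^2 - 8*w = a^2*(7*w - 21) + a*(58*w^2 - 292*w + 354) + 16*w^3 - 74*w^2 + 61*w + 51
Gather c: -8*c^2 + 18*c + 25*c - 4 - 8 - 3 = -8*c^2 + 43*c - 15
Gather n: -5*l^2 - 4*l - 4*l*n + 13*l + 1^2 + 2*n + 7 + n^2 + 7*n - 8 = -5*l^2 + 9*l + n^2 + n*(9 - 4*l)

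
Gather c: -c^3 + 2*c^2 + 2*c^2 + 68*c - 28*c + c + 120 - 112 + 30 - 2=-c^3 + 4*c^2 + 41*c + 36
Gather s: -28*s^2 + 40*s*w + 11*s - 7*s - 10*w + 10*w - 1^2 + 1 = -28*s^2 + s*(40*w + 4)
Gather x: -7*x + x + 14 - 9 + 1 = 6 - 6*x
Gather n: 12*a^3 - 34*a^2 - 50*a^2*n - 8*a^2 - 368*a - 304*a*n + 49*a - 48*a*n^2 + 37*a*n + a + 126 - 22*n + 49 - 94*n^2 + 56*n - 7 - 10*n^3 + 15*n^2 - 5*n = 12*a^3 - 42*a^2 - 318*a - 10*n^3 + n^2*(-48*a - 79) + n*(-50*a^2 - 267*a + 29) + 168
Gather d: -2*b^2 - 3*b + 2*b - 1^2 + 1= -2*b^2 - b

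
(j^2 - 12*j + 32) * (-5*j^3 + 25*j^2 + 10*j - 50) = -5*j^5 + 85*j^4 - 450*j^3 + 630*j^2 + 920*j - 1600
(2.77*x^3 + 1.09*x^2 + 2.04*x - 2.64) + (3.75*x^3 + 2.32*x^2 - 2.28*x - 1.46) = 6.52*x^3 + 3.41*x^2 - 0.24*x - 4.1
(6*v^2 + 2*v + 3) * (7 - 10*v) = -60*v^3 + 22*v^2 - 16*v + 21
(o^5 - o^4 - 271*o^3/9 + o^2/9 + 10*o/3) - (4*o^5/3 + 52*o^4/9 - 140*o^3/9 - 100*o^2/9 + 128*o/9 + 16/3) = -o^5/3 - 61*o^4/9 - 131*o^3/9 + 101*o^2/9 - 98*o/9 - 16/3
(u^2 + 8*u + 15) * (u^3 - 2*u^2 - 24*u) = u^5 + 6*u^4 - 25*u^3 - 222*u^2 - 360*u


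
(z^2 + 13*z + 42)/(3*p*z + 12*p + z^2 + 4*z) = (z^2 + 13*z + 42)/(3*p*z + 12*p + z^2 + 4*z)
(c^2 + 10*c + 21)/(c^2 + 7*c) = (c + 3)/c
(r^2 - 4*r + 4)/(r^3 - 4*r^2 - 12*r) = (-r^2 + 4*r - 4)/(r*(-r^2 + 4*r + 12))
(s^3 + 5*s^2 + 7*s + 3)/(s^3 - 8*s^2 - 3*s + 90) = (s^2 + 2*s + 1)/(s^2 - 11*s + 30)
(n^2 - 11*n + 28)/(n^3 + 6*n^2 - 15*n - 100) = (n - 7)/(n^2 + 10*n + 25)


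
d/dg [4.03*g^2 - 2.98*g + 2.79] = 8.06*g - 2.98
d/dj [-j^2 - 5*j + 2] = -2*j - 5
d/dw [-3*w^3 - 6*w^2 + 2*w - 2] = -9*w^2 - 12*w + 2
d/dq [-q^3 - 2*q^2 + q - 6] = -3*q^2 - 4*q + 1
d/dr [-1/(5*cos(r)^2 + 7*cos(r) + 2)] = -(10*cos(r) + 7)*sin(r)/(5*cos(r)^2 + 7*cos(r) + 2)^2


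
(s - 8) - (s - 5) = -3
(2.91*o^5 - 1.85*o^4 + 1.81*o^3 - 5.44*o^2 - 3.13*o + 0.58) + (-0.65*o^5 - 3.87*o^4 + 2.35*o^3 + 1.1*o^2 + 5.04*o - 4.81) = 2.26*o^5 - 5.72*o^4 + 4.16*o^3 - 4.34*o^2 + 1.91*o - 4.23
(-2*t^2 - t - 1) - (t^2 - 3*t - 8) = -3*t^2 + 2*t + 7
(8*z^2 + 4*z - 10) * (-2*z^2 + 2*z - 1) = -16*z^4 + 8*z^3 + 20*z^2 - 24*z + 10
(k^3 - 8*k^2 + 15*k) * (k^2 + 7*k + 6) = k^5 - k^4 - 35*k^3 + 57*k^2 + 90*k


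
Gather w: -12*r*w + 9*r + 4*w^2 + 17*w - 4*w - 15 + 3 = 9*r + 4*w^2 + w*(13 - 12*r) - 12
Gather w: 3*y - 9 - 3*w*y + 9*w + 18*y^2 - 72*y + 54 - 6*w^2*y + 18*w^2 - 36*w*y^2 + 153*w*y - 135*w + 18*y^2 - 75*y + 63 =w^2*(18 - 6*y) + w*(-36*y^2 + 150*y - 126) + 36*y^2 - 144*y + 108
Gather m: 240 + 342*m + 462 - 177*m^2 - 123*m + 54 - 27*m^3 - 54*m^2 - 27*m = -27*m^3 - 231*m^2 + 192*m + 756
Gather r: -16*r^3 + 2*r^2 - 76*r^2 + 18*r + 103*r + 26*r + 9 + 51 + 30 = -16*r^3 - 74*r^2 + 147*r + 90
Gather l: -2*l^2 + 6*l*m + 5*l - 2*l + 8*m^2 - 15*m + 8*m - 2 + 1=-2*l^2 + l*(6*m + 3) + 8*m^2 - 7*m - 1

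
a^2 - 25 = (a - 5)*(a + 5)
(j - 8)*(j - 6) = j^2 - 14*j + 48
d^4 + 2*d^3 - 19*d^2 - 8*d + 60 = (d - 3)*(d - 2)*(d + 2)*(d + 5)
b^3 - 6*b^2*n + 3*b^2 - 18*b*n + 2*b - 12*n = (b + 1)*(b + 2)*(b - 6*n)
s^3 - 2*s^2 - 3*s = s*(s - 3)*(s + 1)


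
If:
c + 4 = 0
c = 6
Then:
No Solution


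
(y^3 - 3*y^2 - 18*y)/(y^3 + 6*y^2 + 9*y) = (y - 6)/(y + 3)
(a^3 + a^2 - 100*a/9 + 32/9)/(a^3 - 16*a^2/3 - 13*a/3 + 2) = (3*a^2 + 4*a - 32)/(3*(a^2 - 5*a - 6))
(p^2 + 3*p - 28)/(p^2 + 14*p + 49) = (p - 4)/(p + 7)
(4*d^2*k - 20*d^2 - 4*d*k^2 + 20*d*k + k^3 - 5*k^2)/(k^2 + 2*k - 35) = (4*d^2 - 4*d*k + k^2)/(k + 7)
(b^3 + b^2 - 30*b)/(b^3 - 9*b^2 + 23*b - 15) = b*(b + 6)/(b^2 - 4*b + 3)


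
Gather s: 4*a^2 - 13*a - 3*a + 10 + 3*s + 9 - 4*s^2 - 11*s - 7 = 4*a^2 - 16*a - 4*s^2 - 8*s + 12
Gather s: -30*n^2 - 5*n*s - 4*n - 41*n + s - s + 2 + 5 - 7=-30*n^2 - 5*n*s - 45*n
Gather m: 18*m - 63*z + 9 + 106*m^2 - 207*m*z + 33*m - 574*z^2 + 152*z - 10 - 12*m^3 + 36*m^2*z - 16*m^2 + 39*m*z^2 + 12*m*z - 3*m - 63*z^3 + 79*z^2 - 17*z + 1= -12*m^3 + m^2*(36*z + 90) + m*(39*z^2 - 195*z + 48) - 63*z^3 - 495*z^2 + 72*z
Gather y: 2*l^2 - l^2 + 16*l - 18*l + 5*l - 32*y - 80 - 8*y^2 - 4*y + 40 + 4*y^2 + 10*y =l^2 + 3*l - 4*y^2 - 26*y - 40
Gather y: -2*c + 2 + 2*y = -2*c + 2*y + 2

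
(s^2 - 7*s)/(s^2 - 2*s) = (s - 7)/(s - 2)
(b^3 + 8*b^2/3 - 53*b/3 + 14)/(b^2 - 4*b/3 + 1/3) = (3*b^2 + 11*b - 42)/(3*b - 1)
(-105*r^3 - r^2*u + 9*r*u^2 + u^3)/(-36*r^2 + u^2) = (105*r^3 + r^2*u - 9*r*u^2 - u^3)/(36*r^2 - u^2)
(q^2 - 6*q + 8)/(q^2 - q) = (q^2 - 6*q + 8)/(q*(q - 1))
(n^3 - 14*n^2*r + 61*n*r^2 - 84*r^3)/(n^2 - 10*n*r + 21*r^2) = n - 4*r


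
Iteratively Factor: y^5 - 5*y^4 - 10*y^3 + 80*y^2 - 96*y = (y - 4)*(y^4 - y^3 - 14*y^2 + 24*y) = (y - 4)*(y + 4)*(y^3 - 5*y^2 + 6*y) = (y - 4)*(y - 3)*(y + 4)*(y^2 - 2*y) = (y - 4)*(y - 3)*(y - 2)*(y + 4)*(y)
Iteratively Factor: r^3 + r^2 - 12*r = (r + 4)*(r^2 - 3*r) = r*(r + 4)*(r - 3)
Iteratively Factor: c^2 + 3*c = (c)*(c + 3)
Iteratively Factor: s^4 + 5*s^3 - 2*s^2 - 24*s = (s)*(s^3 + 5*s^2 - 2*s - 24) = s*(s + 3)*(s^2 + 2*s - 8) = s*(s - 2)*(s + 3)*(s + 4)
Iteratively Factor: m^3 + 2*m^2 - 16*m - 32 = (m - 4)*(m^2 + 6*m + 8) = (m - 4)*(m + 4)*(m + 2)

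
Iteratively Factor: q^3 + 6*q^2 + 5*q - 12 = (q + 4)*(q^2 + 2*q - 3) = (q - 1)*(q + 4)*(q + 3)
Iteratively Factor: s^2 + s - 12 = (s - 3)*(s + 4)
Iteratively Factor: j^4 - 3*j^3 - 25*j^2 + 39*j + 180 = (j + 3)*(j^3 - 6*j^2 - 7*j + 60) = (j - 4)*(j + 3)*(j^2 - 2*j - 15) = (j - 5)*(j - 4)*(j + 3)*(j + 3)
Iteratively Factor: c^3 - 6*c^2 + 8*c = (c)*(c^2 - 6*c + 8) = c*(c - 2)*(c - 4)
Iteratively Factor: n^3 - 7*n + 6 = (n - 2)*(n^2 + 2*n - 3) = (n - 2)*(n - 1)*(n + 3)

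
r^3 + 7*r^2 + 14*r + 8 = (r + 1)*(r + 2)*(r + 4)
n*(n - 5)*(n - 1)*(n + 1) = n^4 - 5*n^3 - n^2 + 5*n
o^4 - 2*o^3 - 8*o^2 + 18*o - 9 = (o - 3)*(o - 1)^2*(o + 3)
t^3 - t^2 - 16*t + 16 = (t - 4)*(t - 1)*(t + 4)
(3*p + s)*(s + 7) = 3*p*s + 21*p + s^2 + 7*s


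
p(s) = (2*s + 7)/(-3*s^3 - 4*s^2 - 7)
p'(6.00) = 0.01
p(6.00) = -0.02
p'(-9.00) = 0.00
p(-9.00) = -0.00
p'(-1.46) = 0.48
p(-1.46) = -0.66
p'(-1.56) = 0.91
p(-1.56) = -0.73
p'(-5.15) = -0.00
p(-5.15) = -0.01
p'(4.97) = 0.02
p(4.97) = -0.04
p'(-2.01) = 43.54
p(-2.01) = 2.48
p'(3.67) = 0.04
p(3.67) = -0.07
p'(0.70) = 0.64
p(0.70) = -0.84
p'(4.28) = 0.02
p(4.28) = -0.05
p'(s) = (2*s + 7)*(9*s^2 + 8*s)/(-3*s^3 - 4*s^2 - 7)^2 + 2/(-3*s^3 - 4*s^2 - 7) = (-6*s^3 - 8*s^2 + s*(2*s + 7)*(9*s + 8) - 14)/(3*s^3 + 4*s^2 + 7)^2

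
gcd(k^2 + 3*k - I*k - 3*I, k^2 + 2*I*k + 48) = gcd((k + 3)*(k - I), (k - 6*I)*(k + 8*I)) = 1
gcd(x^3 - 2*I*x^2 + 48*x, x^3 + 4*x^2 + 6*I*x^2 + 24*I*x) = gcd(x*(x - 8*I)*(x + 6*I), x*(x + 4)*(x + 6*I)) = x^2 + 6*I*x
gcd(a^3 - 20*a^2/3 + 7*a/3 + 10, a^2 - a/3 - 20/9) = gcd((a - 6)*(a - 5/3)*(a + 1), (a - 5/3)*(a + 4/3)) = a - 5/3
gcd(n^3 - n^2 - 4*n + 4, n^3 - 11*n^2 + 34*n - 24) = n - 1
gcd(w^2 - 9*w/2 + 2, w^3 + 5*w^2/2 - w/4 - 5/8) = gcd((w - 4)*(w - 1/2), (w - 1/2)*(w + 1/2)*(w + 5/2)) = w - 1/2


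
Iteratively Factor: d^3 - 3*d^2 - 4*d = (d)*(d^2 - 3*d - 4) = d*(d + 1)*(d - 4)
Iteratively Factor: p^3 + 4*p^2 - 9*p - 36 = (p + 4)*(p^2 - 9) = (p + 3)*(p + 4)*(p - 3)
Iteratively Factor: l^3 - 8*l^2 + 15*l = (l - 5)*(l^2 - 3*l) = (l - 5)*(l - 3)*(l)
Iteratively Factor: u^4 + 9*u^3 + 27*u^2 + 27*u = (u + 3)*(u^3 + 6*u^2 + 9*u) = u*(u + 3)*(u^2 + 6*u + 9) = u*(u + 3)^2*(u + 3)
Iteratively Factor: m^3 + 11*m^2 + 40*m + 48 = (m + 4)*(m^2 + 7*m + 12) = (m + 4)^2*(m + 3)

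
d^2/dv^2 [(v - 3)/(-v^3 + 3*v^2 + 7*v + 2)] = 2*((v - 3)*(-3*v^2 + 6*v + 7)^2 + (3*v^2 - 6*v + 3*(v - 3)*(v - 1) - 7)*(-v^3 + 3*v^2 + 7*v + 2))/(-v^3 + 3*v^2 + 7*v + 2)^3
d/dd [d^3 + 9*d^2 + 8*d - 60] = 3*d^2 + 18*d + 8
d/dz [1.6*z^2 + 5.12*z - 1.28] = 3.2*z + 5.12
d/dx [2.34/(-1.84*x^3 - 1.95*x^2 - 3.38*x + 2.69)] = (12.9168*x^2 + 9.126*x + 7.9092)/(1.84*x^3 + 1.95*x^2 + 3.38*x - 2.69)^2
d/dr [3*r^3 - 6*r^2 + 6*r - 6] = 9*r^2 - 12*r + 6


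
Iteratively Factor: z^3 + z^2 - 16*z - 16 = (z + 4)*(z^2 - 3*z - 4) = (z - 4)*(z + 4)*(z + 1)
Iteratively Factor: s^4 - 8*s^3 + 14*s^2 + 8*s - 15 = (s - 3)*(s^3 - 5*s^2 - s + 5) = (s - 3)*(s - 1)*(s^2 - 4*s - 5) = (s - 3)*(s - 1)*(s + 1)*(s - 5)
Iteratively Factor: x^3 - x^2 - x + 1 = (x + 1)*(x^2 - 2*x + 1) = (x - 1)*(x + 1)*(x - 1)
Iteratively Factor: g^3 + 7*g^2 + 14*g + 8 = (g + 1)*(g^2 + 6*g + 8) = (g + 1)*(g + 2)*(g + 4)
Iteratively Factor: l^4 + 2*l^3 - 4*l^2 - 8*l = (l + 2)*(l^3 - 4*l) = (l - 2)*(l + 2)*(l^2 + 2*l) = (l - 2)*(l + 2)^2*(l)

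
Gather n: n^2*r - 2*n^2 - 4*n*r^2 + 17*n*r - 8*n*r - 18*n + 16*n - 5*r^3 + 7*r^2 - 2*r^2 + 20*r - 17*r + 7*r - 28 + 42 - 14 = n^2*(r - 2) + n*(-4*r^2 + 9*r - 2) - 5*r^3 + 5*r^2 + 10*r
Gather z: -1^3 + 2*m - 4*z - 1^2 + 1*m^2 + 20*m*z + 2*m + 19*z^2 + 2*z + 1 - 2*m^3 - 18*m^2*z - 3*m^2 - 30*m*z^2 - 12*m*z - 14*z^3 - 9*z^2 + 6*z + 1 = -2*m^3 - 2*m^2 + 4*m - 14*z^3 + z^2*(10 - 30*m) + z*(-18*m^2 + 8*m + 4)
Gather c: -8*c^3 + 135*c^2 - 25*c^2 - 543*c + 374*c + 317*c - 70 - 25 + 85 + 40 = -8*c^3 + 110*c^2 + 148*c + 30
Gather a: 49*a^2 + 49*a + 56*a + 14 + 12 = 49*a^2 + 105*a + 26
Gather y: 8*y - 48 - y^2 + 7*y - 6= -y^2 + 15*y - 54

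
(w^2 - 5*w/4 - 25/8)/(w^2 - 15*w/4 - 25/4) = (w - 5/2)/(w - 5)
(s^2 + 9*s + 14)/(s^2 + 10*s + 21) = (s + 2)/(s + 3)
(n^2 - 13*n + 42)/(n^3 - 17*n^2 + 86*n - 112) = (n - 6)/(n^2 - 10*n + 16)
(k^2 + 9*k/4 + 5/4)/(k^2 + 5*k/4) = (k + 1)/k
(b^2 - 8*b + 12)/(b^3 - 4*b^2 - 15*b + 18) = (b - 2)/(b^2 + 2*b - 3)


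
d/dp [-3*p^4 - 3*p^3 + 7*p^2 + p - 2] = -12*p^3 - 9*p^2 + 14*p + 1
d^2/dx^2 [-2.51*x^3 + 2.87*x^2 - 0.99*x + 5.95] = 5.74 - 15.06*x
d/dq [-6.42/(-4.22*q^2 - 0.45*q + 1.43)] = (-54.1848*q - 2.889)/(4.22*q^2 + 0.45*q - 1.43)^2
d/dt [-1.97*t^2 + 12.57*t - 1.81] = 12.57 - 3.94*t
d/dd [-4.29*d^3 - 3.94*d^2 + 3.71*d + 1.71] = -12.87*d^2 - 7.88*d + 3.71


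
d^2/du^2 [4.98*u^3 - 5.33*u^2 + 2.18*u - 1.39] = 29.88*u - 10.66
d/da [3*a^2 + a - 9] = 6*a + 1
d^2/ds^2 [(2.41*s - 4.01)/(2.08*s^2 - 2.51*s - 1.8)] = ((28.7798 - 30.0768*s)*(-2.08*s^2 + 2.51*s + 1.8) - (2.41*s - 4.01)*(4.16*s - 2.51)*(8.32*s - 5.02))/(-2.08*s^2 + 2.51*s + 1.8)^3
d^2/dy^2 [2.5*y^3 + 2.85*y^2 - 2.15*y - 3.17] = 15.0*y + 5.7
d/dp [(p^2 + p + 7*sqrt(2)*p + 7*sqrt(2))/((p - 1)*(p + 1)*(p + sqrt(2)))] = (-p^2 - 14*sqrt(2)*p - 14 + 6*sqrt(2))/(p^4 - 2*p^3 + 2*sqrt(2)*p^3 - 4*sqrt(2)*p^2 + 3*p^2 - 4*p + 2*sqrt(2)*p + 2)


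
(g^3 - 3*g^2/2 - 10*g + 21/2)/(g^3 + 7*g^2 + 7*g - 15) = (g - 7/2)/(g + 5)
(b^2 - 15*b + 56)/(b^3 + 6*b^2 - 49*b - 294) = (b - 8)/(b^2 + 13*b + 42)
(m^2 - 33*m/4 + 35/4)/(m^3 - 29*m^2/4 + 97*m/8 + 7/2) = 2*(4*m^2 - 33*m + 35)/(8*m^3 - 58*m^2 + 97*m + 28)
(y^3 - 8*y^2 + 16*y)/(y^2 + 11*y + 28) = y*(y^2 - 8*y + 16)/(y^2 + 11*y + 28)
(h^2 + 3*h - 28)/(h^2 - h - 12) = (h + 7)/(h + 3)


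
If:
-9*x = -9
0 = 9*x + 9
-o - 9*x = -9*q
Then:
No Solution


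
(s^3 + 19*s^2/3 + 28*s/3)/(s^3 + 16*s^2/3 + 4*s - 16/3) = s*(3*s + 7)/(3*s^2 + 4*s - 4)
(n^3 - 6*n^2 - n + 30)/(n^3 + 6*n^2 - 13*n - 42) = (n - 5)/(n + 7)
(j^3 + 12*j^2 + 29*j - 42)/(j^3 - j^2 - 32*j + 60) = (j^2 + 6*j - 7)/(j^2 - 7*j + 10)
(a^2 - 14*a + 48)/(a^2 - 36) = (a - 8)/(a + 6)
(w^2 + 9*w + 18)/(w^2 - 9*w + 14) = (w^2 + 9*w + 18)/(w^2 - 9*w + 14)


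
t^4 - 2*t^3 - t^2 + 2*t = t*(t - 2)*(t - 1)*(t + 1)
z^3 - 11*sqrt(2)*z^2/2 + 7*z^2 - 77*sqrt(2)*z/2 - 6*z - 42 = (z + 7)*(z - 6*sqrt(2))*(z + sqrt(2)/2)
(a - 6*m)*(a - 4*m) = a^2 - 10*a*m + 24*m^2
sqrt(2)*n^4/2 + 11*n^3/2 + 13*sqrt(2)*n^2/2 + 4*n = n*(n/2 + sqrt(2)/2)*(n + 4*sqrt(2))*(sqrt(2)*n + 1)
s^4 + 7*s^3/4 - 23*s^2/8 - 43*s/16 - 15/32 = (s - 3/2)*(s + 1/4)*(s + 1/2)*(s + 5/2)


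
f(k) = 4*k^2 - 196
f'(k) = 8*k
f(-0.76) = -193.69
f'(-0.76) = -6.08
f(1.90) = -181.56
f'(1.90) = 15.20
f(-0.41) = -195.33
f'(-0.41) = -3.28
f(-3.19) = -155.30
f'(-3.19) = -25.52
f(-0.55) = -194.79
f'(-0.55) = -4.40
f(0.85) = -193.11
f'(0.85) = 6.80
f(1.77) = -183.47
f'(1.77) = 14.16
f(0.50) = -195.00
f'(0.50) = 4.00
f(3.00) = -160.00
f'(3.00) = 24.00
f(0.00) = -196.00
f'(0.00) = 0.00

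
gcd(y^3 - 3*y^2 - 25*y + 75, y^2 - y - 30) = y + 5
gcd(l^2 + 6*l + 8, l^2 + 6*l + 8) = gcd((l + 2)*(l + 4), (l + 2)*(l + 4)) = l^2 + 6*l + 8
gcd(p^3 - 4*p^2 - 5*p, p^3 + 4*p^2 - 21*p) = p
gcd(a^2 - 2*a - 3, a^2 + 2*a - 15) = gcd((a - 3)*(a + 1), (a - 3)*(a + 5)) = a - 3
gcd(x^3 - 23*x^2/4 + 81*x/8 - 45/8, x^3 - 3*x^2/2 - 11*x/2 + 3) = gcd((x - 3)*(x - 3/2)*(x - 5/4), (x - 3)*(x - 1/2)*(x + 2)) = x - 3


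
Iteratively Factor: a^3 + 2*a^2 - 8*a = (a + 4)*(a^2 - 2*a) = (a - 2)*(a + 4)*(a)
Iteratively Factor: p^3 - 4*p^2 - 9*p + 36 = (p - 4)*(p^2 - 9) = (p - 4)*(p + 3)*(p - 3)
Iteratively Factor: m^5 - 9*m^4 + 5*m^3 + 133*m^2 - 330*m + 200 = (m - 2)*(m^4 - 7*m^3 - 9*m^2 + 115*m - 100) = (m - 2)*(m + 4)*(m^3 - 11*m^2 + 35*m - 25) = (m - 2)*(m - 1)*(m + 4)*(m^2 - 10*m + 25) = (m - 5)*(m - 2)*(m - 1)*(m + 4)*(m - 5)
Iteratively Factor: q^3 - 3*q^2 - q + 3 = (q - 3)*(q^2 - 1) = (q - 3)*(q - 1)*(q + 1)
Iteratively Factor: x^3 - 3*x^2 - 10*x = (x)*(x^2 - 3*x - 10) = x*(x - 5)*(x + 2)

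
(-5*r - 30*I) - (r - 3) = -6*r + 3 - 30*I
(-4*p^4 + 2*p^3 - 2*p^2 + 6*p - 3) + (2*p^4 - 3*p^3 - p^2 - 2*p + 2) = -2*p^4 - p^3 - 3*p^2 + 4*p - 1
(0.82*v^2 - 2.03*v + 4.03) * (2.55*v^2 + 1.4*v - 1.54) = 2.091*v^4 - 4.0285*v^3 + 6.1717*v^2 + 8.7682*v - 6.2062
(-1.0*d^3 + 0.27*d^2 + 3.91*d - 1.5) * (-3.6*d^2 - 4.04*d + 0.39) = 3.6*d^5 + 3.068*d^4 - 15.5568*d^3 - 10.2911*d^2 + 7.5849*d - 0.585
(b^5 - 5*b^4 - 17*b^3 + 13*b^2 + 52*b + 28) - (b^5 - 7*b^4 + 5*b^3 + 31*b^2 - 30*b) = 2*b^4 - 22*b^3 - 18*b^2 + 82*b + 28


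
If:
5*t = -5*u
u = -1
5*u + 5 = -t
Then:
No Solution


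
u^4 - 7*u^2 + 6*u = u*(u - 2)*(u - 1)*(u + 3)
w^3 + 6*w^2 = w^2*(w + 6)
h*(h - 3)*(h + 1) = h^3 - 2*h^2 - 3*h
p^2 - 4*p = p*(p - 4)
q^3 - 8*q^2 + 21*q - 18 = (q - 3)^2*(q - 2)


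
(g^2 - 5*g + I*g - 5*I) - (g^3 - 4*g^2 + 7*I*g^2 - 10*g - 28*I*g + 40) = -g^3 + 5*g^2 - 7*I*g^2 + 5*g + 29*I*g - 40 - 5*I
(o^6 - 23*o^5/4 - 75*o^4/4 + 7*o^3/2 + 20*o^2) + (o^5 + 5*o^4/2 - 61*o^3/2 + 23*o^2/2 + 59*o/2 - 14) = o^6 - 19*o^5/4 - 65*o^4/4 - 27*o^3 + 63*o^2/2 + 59*o/2 - 14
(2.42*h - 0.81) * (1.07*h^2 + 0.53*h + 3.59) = 2.5894*h^3 + 0.4159*h^2 + 8.2585*h - 2.9079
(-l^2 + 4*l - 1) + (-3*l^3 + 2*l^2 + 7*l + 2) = -3*l^3 + l^2 + 11*l + 1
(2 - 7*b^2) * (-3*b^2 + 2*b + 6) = 21*b^4 - 14*b^3 - 48*b^2 + 4*b + 12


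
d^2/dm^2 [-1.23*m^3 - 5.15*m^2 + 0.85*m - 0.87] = -7.38*m - 10.3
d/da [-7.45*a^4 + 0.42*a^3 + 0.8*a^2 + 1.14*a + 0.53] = -29.8*a^3 + 1.26*a^2 + 1.6*a + 1.14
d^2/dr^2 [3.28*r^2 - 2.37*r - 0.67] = 6.56000000000000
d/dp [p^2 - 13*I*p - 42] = 2*p - 13*I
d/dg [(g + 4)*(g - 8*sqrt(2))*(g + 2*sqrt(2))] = 3*g^2 - 12*sqrt(2)*g + 8*g - 24*sqrt(2) - 32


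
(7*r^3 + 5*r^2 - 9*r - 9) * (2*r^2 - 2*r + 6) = 14*r^5 - 4*r^4 + 14*r^3 + 30*r^2 - 36*r - 54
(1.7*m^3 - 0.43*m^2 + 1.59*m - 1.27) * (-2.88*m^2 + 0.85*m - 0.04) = -4.896*m^5 + 2.6834*m^4 - 5.0127*m^3 + 5.0263*m^2 - 1.1431*m + 0.0508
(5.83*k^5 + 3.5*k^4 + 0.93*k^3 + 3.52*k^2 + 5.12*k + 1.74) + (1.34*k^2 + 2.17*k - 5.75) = 5.83*k^5 + 3.5*k^4 + 0.93*k^3 + 4.86*k^2 + 7.29*k - 4.01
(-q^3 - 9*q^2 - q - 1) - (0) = -q^3 - 9*q^2 - q - 1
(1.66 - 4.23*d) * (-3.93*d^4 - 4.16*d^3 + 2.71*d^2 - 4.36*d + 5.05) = 16.6239*d^5 + 11.073*d^4 - 18.3689*d^3 + 22.9414*d^2 - 28.5991*d + 8.383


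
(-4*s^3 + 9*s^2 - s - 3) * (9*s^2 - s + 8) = -36*s^5 + 85*s^4 - 50*s^3 + 46*s^2 - 5*s - 24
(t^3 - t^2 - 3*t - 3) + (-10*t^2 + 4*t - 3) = t^3 - 11*t^2 + t - 6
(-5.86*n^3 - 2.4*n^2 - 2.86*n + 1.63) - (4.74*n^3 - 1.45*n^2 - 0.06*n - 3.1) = -10.6*n^3 - 0.95*n^2 - 2.8*n + 4.73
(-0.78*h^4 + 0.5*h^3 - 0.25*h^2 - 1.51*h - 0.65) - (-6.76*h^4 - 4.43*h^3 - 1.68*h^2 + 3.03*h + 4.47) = 5.98*h^4 + 4.93*h^3 + 1.43*h^2 - 4.54*h - 5.12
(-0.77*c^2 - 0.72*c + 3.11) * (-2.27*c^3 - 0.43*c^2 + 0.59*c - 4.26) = 1.7479*c^5 + 1.9655*c^4 - 7.2044*c^3 + 1.5181*c^2 + 4.9021*c - 13.2486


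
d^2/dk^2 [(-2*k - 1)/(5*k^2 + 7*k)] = 2*(-50*k^3 - 75*k^2 - 105*k - 49)/(k^3*(125*k^3 + 525*k^2 + 735*k + 343))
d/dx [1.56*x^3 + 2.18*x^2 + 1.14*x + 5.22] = 4.68*x^2 + 4.36*x + 1.14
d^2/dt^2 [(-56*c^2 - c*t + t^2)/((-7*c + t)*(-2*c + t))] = 4*c*(-1841*c^3 + 777*c^2*t - 105*c*t^2 + 4*t^3)/(2744*c^6 - 5292*c^5*t + 3990*c^4*t^2 - 1485*c^3*t^3 + 285*c^2*t^4 - 27*c*t^5 + t^6)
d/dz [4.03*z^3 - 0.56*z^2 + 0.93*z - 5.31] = 12.09*z^2 - 1.12*z + 0.93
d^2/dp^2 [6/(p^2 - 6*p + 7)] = 12*(-p^2 + 6*p + 4*(p - 3)^2 - 7)/(p^2 - 6*p + 7)^3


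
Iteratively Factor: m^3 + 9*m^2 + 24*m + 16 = (m + 1)*(m^2 + 8*m + 16) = (m + 1)*(m + 4)*(m + 4)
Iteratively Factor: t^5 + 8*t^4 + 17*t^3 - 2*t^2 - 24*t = (t + 4)*(t^4 + 4*t^3 + t^2 - 6*t) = (t - 1)*(t + 4)*(t^3 + 5*t^2 + 6*t) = (t - 1)*(t + 2)*(t + 4)*(t^2 + 3*t) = (t - 1)*(t + 2)*(t + 3)*(t + 4)*(t)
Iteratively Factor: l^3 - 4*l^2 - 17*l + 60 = (l - 3)*(l^2 - l - 20) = (l - 3)*(l + 4)*(l - 5)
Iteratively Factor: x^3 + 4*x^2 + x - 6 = (x - 1)*(x^2 + 5*x + 6) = (x - 1)*(x + 3)*(x + 2)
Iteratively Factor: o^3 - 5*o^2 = (o)*(o^2 - 5*o) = o^2*(o - 5)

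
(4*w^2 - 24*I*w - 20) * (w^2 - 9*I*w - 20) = 4*w^4 - 60*I*w^3 - 316*w^2 + 660*I*w + 400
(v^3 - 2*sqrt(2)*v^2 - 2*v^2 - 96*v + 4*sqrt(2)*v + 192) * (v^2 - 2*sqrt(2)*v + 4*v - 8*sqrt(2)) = v^5 - 4*sqrt(2)*v^4 + 2*v^4 - 96*v^3 - 8*sqrt(2)*v^3 - 176*v^2 + 224*sqrt(2)*v^2 + 384*sqrt(2)*v + 704*v - 1536*sqrt(2)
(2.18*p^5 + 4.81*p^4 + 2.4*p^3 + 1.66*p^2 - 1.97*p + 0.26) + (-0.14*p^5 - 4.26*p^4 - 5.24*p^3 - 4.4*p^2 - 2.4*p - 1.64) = 2.04*p^5 + 0.55*p^4 - 2.84*p^3 - 2.74*p^2 - 4.37*p - 1.38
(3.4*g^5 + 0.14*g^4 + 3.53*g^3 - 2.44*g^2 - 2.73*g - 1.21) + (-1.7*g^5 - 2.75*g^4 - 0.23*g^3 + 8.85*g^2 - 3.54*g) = 1.7*g^5 - 2.61*g^4 + 3.3*g^3 + 6.41*g^2 - 6.27*g - 1.21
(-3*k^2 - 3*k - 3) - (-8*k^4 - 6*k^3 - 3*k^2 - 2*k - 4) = 8*k^4 + 6*k^3 - k + 1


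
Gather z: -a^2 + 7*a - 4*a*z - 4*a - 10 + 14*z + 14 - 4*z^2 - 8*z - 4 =-a^2 + 3*a - 4*z^2 + z*(6 - 4*a)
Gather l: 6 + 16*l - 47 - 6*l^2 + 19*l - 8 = -6*l^2 + 35*l - 49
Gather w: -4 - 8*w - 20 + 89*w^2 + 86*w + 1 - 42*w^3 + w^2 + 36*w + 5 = -42*w^3 + 90*w^2 + 114*w - 18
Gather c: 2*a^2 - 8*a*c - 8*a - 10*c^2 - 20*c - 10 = 2*a^2 - 8*a - 10*c^2 + c*(-8*a - 20) - 10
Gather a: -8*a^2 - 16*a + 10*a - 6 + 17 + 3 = -8*a^2 - 6*a + 14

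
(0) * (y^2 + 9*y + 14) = 0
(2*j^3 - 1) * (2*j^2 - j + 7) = 4*j^5 - 2*j^4 + 14*j^3 - 2*j^2 + j - 7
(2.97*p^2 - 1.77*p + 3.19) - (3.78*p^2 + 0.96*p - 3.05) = -0.81*p^2 - 2.73*p + 6.24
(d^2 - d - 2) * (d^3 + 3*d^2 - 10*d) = d^5 + 2*d^4 - 15*d^3 + 4*d^2 + 20*d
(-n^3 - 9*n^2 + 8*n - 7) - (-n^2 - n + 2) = -n^3 - 8*n^2 + 9*n - 9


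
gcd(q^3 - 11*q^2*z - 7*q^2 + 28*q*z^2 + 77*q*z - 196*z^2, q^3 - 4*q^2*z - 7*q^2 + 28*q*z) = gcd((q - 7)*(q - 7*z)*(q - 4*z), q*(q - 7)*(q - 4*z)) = -q^2 + 4*q*z + 7*q - 28*z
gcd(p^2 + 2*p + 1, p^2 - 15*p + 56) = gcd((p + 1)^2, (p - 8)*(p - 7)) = 1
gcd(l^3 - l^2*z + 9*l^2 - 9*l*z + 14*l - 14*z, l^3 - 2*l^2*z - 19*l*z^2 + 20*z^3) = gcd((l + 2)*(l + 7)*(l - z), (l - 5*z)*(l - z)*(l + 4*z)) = -l + z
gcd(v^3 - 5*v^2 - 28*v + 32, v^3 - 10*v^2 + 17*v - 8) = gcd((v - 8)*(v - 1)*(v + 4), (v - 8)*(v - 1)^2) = v^2 - 9*v + 8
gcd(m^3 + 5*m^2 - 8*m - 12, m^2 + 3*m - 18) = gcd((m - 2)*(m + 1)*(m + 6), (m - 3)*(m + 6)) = m + 6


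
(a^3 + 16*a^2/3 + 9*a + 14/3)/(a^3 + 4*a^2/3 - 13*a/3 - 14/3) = (a + 2)/(a - 2)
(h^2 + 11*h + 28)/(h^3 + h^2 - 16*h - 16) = (h + 7)/(h^2 - 3*h - 4)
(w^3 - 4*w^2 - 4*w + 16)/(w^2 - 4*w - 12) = (w^2 - 6*w + 8)/(w - 6)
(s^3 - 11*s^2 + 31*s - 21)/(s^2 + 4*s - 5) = (s^2 - 10*s + 21)/(s + 5)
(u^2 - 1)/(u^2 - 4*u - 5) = (u - 1)/(u - 5)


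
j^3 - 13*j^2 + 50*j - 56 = (j - 7)*(j - 4)*(j - 2)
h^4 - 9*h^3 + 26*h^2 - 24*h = h*(h - 4)*(h - 3)*(h - 2)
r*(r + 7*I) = r^2 + 7*I*r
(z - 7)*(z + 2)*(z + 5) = z^3 - 39*z - 70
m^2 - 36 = (m - 6)*(m + 6)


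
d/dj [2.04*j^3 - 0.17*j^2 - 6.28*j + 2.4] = 6.12*j^2 - 0.34*j - 6.28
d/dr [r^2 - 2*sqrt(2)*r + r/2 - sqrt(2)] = 2*r - 2*sqrt(2) + 1/2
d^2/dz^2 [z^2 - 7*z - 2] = 2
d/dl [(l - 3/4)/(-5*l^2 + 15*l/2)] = (8*l^2 - 12*l + 9)/(10*l^2*(4*l^2 - 12*l + 9))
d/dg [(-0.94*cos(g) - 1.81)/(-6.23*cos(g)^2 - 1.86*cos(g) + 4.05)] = (5.8562*cos(g)^2 + 22.5526*cos(g) + 7.1736)*sin(g)/(38.8129*cos(g)^4 + 23.1756*cos(g)^3 - 47.0034*cos(g)^2 - 15.066*cos(g) + 16.4025)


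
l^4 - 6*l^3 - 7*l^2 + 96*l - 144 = (l - 4)*(l - 3)^2*(l + 4)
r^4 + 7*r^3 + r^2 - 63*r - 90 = (r - 3)*(r + 2)*(r + 3)*(r + 5)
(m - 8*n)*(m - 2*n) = m^2 - 10*m*n + 16*n^2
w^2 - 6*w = w*(w - 6)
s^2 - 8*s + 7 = (s - 7)*(s - 1)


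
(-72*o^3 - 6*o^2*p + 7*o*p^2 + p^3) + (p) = -72*o^3 - 6*o^2*p + 7*o*p^2 + p^3 + p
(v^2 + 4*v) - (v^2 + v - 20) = 3*v + 20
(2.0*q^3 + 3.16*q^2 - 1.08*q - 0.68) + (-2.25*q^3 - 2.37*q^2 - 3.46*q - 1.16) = -0.25*q^3 + 0.79*q^2 - 4.54*q - 1.84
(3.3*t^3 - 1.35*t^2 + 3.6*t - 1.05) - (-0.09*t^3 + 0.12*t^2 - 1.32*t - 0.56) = 3.39*t^3 - 1.47*t^2 + 4.92*t - 0.49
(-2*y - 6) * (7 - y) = 2*y^2 - 8*y - 42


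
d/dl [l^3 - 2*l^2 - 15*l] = 3*l^2 - 4*l - 15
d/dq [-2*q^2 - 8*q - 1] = -4*q - 8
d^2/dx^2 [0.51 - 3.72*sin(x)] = 3.72*sin(x)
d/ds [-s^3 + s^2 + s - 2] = -3*s^2 + 2*s + 1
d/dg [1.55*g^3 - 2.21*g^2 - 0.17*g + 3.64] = 4.65*g^2 - 4.42*g - 0.17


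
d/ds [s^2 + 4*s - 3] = 2*s + 4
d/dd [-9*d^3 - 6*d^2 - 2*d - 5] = -27*d^2 - 12*d - 2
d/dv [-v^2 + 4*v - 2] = 4 - 2*v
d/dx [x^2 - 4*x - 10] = 2*x - 4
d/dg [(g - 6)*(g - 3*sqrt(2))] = 2*g - 6 - 3*sqrt(2)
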